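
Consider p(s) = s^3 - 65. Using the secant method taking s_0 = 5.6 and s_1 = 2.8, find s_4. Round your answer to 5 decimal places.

4.00033

p(5.6) = 110.6160000, p(2.8) = -43.0480000
s_2 = 2.8000000 − (-43.0480000)·(2.8000000 − 5.6000000) / (-43.0480000 − 110.6160000) = 2.8000000 − (120.5344000)/(-153.6640000) = 3.5844023
p(3.5844023) = -18.9478136
s_3 = 3.5844023 − (-18.9478136)·(3.5844023 − 2.8000000) / (-18.9478136 − (-43.0480000)) = 3.5844023 − (-14.8627092)/(24.1001864) = 4.2011075
p(4.2011075) = 9.1466237
s_4 = 4.2011075 − 9.1466237·(4.2011075 − 3.5844023) / (9.1466237 − (-18.9478136)) = 4.2011075 − (5.6407700)/(28.0944373) = 4.0003286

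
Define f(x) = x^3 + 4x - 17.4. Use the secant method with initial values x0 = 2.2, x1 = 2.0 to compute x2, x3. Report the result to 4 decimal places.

f(2.2) = 2.048000, f(2.0) = -1.400000
x2 = 2.000000 − (-1.400000)·(2.000000 − 2.200000) / (-1.400000 − 2.048000) = 2.000000 − (0.280000)/(-3.448000) = 2.081206
f(2.081206) = -0.060594
x3 = 2.081206 − (-0.060594)·(2.081206 − 2.000000) / (-0.060594 − (-1.400000)) = 2.081206 − (-0.004921)/(1.339406) = 2.084880

2.0812, 2.0849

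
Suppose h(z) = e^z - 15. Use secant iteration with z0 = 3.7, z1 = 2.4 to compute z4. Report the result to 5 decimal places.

h(3.7) = 25.4473044, h(2.4) = -3.9768236
z2 = 2.4000000 − (-3.9768236)·(2.4000000 − 3.7000000) / (-3.9768236 − 25.4473044) = 2.4000000 − (5.1698707)/(-29.4241280) = 2.5757017
h(2.5757017) = -1.8594647
z3 = 2.5757017 − (-1.8594647)·(2.5757017 − 2.4000000) / (-1.8594647 − (-3.9768236)) = 2.5757017 − (-0.3267112)/(2.1173589) = 2.7300030
h(2.7300030) = 0.3329336
z4 = 2.7300030 − 0.3329336·(2.7300030 − 2.5757017) / (0.3329336 − (-1.8594647)) = 2.7300030 − (0.0513721)/(2.1923983) = 2.7065711

2.70657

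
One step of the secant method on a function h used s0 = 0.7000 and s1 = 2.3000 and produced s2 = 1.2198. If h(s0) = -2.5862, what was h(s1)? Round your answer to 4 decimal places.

5.3744

The secant line through (0.7000, -2.5862) and (2.3000, h(s1)) crosses zero at s2 = 1.2198.
So (0.7000, -2.5862), (2.3000, h(s1)), (1.2198, 0) are collinear:
h(s1) = -2.5862 · (2.3000 − 1.2198) / (0.7000 − 1.2198) = -2.5862 · (1.080200)/(-0.519800) = 5.374400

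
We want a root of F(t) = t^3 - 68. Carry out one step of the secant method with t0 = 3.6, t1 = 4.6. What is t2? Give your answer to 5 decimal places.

4.02115

F(3.6) = -21.3440000, F(4.6) = 29.3360000
t2 = 4.6000000 − 29.3360000·(4.6000000 − 3.6000000) / (29.3360000 − (-21.3440000)) = 4.6000000 − (29.3360000)/(50.6800000) = 4.0211523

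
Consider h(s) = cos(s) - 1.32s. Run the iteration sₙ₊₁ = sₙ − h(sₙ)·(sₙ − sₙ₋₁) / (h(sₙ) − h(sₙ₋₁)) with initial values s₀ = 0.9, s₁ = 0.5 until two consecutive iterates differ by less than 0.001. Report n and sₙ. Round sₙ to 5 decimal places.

h(0.9) = -0.5663900, h(0.5) = 0.2175826
s₂ = 0.5000000 − 0.2175826·(-0.4000000)/(0.7839726) = 0.6110154;  |Δ| = 0.1110154
h(0.6110154) = 0.0125256
s₃ = 0.6110154 − 0.0125256·(0.1110154)/(-0.2050570) = 0.6177966;  |Δ| = 0.0067812
h(0.6177966) = -0.0003348
s₄ = 0.6177966 − (-0.0003348)·(0.0067812)/(-0.0128604) = 0.6176201;  |Δ| = 0.0001765
|s₄ − s₃| = 0.0001765 < 0.001

n = 4, sₙ = 0.61762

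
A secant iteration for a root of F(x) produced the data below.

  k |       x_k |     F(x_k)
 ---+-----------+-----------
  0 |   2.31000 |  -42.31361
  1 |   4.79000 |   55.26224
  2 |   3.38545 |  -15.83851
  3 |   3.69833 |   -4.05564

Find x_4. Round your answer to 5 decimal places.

x_4 = 3.69833 − (-4.05564)·(3.69833 − 3.38545) / (-4.05564 − (-15.83851))
   = 3.69833 − (-1.2689286)/(11.7828700) = 3.8060227

3.80602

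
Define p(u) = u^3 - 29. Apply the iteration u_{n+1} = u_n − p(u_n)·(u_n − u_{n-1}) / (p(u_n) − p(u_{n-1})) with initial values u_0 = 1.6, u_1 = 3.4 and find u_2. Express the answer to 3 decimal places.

2.873

p(1.6) = -24.90400, p(3.4) = 10.30400
u_2 = 3.40000 − 10.30400·(3.40000 − 1.60000) / (10.30400 − (-24.90400)) = 3.40000 − (18.54720)/(35.20800) = 2.87321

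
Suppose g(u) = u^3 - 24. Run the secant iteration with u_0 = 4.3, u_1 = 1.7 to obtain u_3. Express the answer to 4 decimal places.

3.2263

g(4.3) = 55.507000, g(1.7) = -19.087000
u_2 = 1.700000 − (-19.087000)·(1.700000 − 4.300000) / (-19.087000 − 55.507000) = 1.700000 − (49.626200)/(-74.594000) = 2.365284
g(2.365284) = -10.767256
u_3 = 2.365284 − (-10.767256)·(2.365284 − 1.700000) / (-10.767256 − (-19.087000)) = 2.365284 − (-7.163284)/(8.319744) = 3.226282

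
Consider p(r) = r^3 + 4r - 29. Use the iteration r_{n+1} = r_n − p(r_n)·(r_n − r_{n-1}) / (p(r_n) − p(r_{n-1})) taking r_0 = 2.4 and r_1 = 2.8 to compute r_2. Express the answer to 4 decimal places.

2.6293

p(2.4) = -5.576000, p(2.8) = 4.152000
r_2 = 2.800000 − 4.152000·(2.800000 − 2.400000) / (4.152000 − (-5.576000)) = 2.800000 − (1.660800)/(9.728000) = 2.629276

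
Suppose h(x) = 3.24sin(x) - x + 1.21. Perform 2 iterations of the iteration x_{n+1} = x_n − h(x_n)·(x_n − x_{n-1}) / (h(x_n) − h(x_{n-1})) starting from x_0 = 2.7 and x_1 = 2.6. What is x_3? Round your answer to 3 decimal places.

2.673

h(2.7) = -0.10529, h(2.6) = 0.28022
x_2 = 2.60000 − 0.28022·(2.60000 − 2.70000) / (0.28022 − (-0.10529)) = 2.60000 − (-0.02802)/(0.38551) = 2.67269
h(2.67269) = 0.00150
x_3 = 2.67269 − 0.00150·(2.67269 − 2.60000) / (0.00150 − 0.28022) = 2.67269 − (0.00011)/(-0.27873) = 2.67308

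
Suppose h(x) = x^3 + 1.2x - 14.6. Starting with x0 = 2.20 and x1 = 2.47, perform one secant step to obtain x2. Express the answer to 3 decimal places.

2.275

h(2.20) = -1.31200, h(2.47) = 3.43322
x2 = 2.47000 − 3.43322·(2.47000 − 2.20000) / (3.43322 − (-1.31200)) = 2.47000 − (0.92697)/(4.74522) = 2.27465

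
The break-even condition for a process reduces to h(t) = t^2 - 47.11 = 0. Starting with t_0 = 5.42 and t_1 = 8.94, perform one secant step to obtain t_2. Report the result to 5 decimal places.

h(5.42) = -17.7336000, h(8.94) = 32.8136000
t_2 = 8.9400000 − 32.8136000·(8.9400000 − 5.4200000) / (32.8136000 − (-17.7336000)) = 8.9400000 − (115.5038720)/(50.5472000) = 6.6549304

6.65493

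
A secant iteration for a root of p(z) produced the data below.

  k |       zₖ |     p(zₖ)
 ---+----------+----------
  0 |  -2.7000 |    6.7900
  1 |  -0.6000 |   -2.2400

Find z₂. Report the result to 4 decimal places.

z₂ = -0.6000 − (-2.2400)·(-0.6000 − (-2.7000)) / (-2.2400 − 6.7900)
   = -0.6000 − (-4.704000)/(-9.030000) = -1.120930

-1.1209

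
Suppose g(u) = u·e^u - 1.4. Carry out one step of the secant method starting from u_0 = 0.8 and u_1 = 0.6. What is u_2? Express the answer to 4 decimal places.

g(0.8) = 0.380433, g(0.6) = -0.306729
u_2 = 0.600000 − (-0.306729)·(0.600000 − 0.800000) / (-0.306729 − 0.380433) = 0.600000 − (0.061346)/(-0.687161) = 0.689274

0.6893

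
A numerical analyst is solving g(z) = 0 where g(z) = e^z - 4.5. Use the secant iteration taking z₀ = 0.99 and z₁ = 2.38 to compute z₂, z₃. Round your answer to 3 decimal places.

1.300, 1.426

g(0.99) = -1.80877, g(2.38) = 6.30490
z₂ = 2.38000 − 6.30490·(2.38000 − 0.99000) / (6.30490 − (-1.80877)) = 2.38000 − (8.76381)/(8.11367) = 1.29987
g(1.29987) = -0.83118
z₃ = 1.29987 − (-0.83118)·(1.29987 − 2.38000) / (-0.83118 − 6.30490) = 1.29987 − (0.89778)/(-7.13608) = 1.42568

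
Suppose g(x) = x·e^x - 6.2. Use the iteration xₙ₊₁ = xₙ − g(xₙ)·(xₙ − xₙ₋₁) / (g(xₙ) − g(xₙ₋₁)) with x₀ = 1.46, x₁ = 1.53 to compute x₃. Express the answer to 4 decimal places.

g(1.46) = 0.086701, g(1.53) = 0.865811
x₂ = 1.530000 − 0.865811·(1.530000 − 1.460000) / (0.865811 − 0.086701) = 1.530000 − (0.060607)/(0.779110) = 1.452210
g(1.452210) = 0.004637
x₃ = 1.452210 − 0.004637·(1.452210 − 1.530000) / (0.004637 − 0.865811) = 1.452210 − (-0.000361)/(-0.861173) = 1.451791

1.4518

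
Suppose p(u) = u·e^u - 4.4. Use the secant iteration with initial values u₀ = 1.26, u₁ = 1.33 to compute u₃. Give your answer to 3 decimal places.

1.255

p(1.26) = 0.04203, p(1.33) = 0.62879
u₂ = 1.33000 − 0.62879·(1.33000 − 1.26000) / (0.62879 − 0.04203) = 1.33000 − (0.04402)/(0.58676) = 1.25499
p(1.25499) = 0.00222
u₃ = 1.25499 − 0.00222·(1.25499 − 1.33000) / (0.00222 − 0.62879) = 1.25499 − (-0.00017)/(-0.62656) = 1.25472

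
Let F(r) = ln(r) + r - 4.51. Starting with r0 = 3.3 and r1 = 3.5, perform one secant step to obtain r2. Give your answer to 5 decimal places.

3.31242

F(3.3) = -0.0160775, F(3.5) = 0.2427630
r2 = 3.5000000 − 0.2427630·(3.5000000 − 3.3000000) / (0.2427630 − (-0.0160775)) = 3.5000000 − (0.0485526)/(0.2588405) = 3.3124227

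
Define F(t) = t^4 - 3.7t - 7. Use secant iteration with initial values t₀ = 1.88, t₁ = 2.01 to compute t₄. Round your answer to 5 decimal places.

F(1.88) = -1.4640166, F(2.01) = 1.8854080
t₂ = 2.0100000 − 1.8854080·(2.0100000 − 1.8800000) / (1.8854080 − (-1.4640166)) = 2.0100000 − (0.2451030)/(3.3494246) = 1.9368223
F(1.9368223) = -0.0941351
t₃ = 1.9368223 − (-0.0941351)·(1.9368223 − 2.0100000) / (-0.0941351 − 1.8854080) = 1.9368223 − (0.0068886)/(-1.9795431) = 1.9403022
F(1.9403022) = -0.0056044
t₄ = 1.9403022 − (-0.0056044)·(1.9403022 − 1.9368223) / (-0.0056044 − (-0.0941351)) = 1.9403022 − (-0.0000195)/(0.0885306) = 1.9405225

1.94052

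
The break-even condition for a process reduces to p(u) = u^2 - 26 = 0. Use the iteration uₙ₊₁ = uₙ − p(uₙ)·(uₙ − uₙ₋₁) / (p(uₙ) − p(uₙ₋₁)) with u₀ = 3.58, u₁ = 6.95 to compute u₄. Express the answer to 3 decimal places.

5.100

p(3.58) = -13.18360, p(6.95) = 22.30250
u₂ = 6.95000 − 22.30250·(6.95000 − 3.58000) / (22.30250 − (-13.18360)) = 6.95000 − (75.15943)/(35.48610) = 4.83200
p(4.83200) = -2.65174
u₃ = 4.83200 − (-2.65174)·(4.83200 − 6.95000) / (-2.65174 − 22.30250) = 4.83200 − (5.61637)/(-24.95424) = 5.05707
p(5.05707) = -0.42604
u₄ = 5.05707 − (-0.42604)·(5.05707 − 4.83200) / (-0.42604 − (-2.65174)) = 5.05707 − (-0.09589)/(2.22570) = 5.10015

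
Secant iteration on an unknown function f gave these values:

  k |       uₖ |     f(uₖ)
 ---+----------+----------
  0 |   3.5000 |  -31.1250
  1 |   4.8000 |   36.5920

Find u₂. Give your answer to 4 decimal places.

4.0975

u₂ = 4.8000 − 36.5920·(4.8000 − 3.5000) / (36.5920 − (-31.1250))
   = 4.8000 − (47.569600)/(67.717000) = 4.097524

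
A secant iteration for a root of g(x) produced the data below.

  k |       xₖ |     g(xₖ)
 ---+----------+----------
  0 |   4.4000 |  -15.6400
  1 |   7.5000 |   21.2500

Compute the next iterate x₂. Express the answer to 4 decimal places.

5.7143

x₂ = 7.5000 − 21.2500·(7.5000 − 4.4000) / (21.2500 − (-15.6400))
   = 7.5000 − (65.875000)/(36.890000) = 5.714286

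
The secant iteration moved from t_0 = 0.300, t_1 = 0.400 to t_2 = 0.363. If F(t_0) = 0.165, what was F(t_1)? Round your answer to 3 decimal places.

The secant line through (0.300, 0.165) and (0.400, F(t_1)) crosses zero at t_2 = 0.363.
So (0.300, 0.165), (0.400, F(t_1)), (0.363, 0) are collinear:
F(t_1) = 0.165 · (0.400 − 0.363) / (0.300 − 0.363) = 0.165 · (0.03700)/(-0.06300) = -0.09690

-0.097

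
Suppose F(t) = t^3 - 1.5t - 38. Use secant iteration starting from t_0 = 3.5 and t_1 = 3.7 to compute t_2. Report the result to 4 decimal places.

3.5100

F(3.5) = -0.375000, F(3.7) = 7.103000
t_2 = 3.700000 − 7.103000·(3.700000 − 3.500000) / (7.103000 − (-0.375000)) = 3.700000 − (1.420600)/(7.478000) = 3.510029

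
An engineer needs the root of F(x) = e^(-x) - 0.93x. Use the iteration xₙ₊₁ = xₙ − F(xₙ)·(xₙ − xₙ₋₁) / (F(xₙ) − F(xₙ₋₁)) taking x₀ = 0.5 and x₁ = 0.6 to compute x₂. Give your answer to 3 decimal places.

0.594

F(0.5) = 0.14153, F(0.6) = -0.00919
x₂ = 0.60000 − (-0.00919)·(0.60000 − 0.50000) / (-0.00919 − 0.14153) = 0.60000 − (-0.00092)/(-0.15072) = 0.59390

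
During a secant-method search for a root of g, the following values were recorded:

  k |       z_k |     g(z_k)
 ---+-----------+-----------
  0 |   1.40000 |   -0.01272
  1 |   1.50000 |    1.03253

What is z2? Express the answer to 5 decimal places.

1.40122

z2 = 1.50000 − 1.03253·(1.50000 − 1.40000) / (1.03253 − (-0.01272))
   = 1.50000 − (0.1032530)/(1.0452500) = 1.4012169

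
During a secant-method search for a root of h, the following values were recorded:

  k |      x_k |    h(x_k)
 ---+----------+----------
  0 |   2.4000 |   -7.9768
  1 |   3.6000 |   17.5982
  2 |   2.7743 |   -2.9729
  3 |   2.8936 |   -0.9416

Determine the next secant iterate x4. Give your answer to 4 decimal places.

2.9489

x4 = 2.8936 − (-0.9416)·(2.8936 − 2.7743) / (-0.9416 − (-2.9729))
   = 2.8936 − (-0.112333)/(2.031300) = 2.948901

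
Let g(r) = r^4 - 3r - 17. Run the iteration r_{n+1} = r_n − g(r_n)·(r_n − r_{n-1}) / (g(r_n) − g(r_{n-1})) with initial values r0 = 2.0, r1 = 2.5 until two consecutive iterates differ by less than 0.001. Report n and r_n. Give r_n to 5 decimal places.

n = 5, r_n = 2.20439

g(2.0) = -7.0000000, g(2.5) = 14.5625000
r2 = 2.5000000 − 14.5625000·(0.5000000)/(21.5625000) = 2.1623188;  |Δ| = 0.3376812
g(2.1623188) = -1.6255083
r3 = 2.1623188 − (-1.6255083)·(-0.3376812)/(-16.1880083) = 2.1962269;  |Δ| = 0.0339080
g(2.1962269) = -0.3233727
r4 = 2.1962269 − (-0.3233727)·(0.0339080)/(1.3021356) = 2.2046476;  |Δ| = 0.0084207
g(2.2046476) = 0.0102360
r5 = 2.2046476 − 0.0102360·(0.0084207)/(0.3336087) = 2.2043892;  |Δ| = 0.0002584
|r5 − r4| = 0.0002584 < 0.001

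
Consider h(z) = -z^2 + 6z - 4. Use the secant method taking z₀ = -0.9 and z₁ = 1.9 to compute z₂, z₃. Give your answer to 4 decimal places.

1.1420, 0.6187

h(-0.9) = -10.210000, h(1.9) = 3.790000
z₂ = 1.900000 − 3.790000·(1.900000 − (-0.900000)) / (3.790000 − (-10.210000)) = 1.900000 − (10.612000)/(14.000000) = 1.142000
h(1.142000) = 1.547836
z₃ = 1.142000 − 1.547836·(1.142000 − 1.900000) / (1.547836 − 3.790000) = 1.142000 − (-1.173260)/(-2.242164) = 0.618729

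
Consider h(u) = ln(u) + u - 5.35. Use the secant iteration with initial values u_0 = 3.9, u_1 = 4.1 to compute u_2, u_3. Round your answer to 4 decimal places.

3.9712, 3.9710

h(3.9) = -0.089023, h(4.1) = 0.160987
u_2 = 4.100000 − 0.160987·(4.100000 − 3.900000) / (0.160987 − (-0.089023)) = 4.100000 − (0.032197)/(0.250010) = 3.971216
h(3.971216) = 0.000288
u_3 = 3.971216 − 0.000288·(3.971216 − 4.100000) / (0.000288 − 0.160987) = 3.971216 − (-0.000037)/(-0.160699) = 3.970985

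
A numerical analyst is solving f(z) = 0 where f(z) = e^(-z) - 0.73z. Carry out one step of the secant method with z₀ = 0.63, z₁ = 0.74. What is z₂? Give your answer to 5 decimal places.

0.68889

f(0.63) = 0.0726918, f(0.74) = -0.0630861
z₂ = 0.7400000 − (-0.0630861)·(0.7400000 − 0.6300000) / (-0.0630861 − 0.0726918) = 0.7400000 − (-0.0069395)/(-0.1357779) = 0.6888910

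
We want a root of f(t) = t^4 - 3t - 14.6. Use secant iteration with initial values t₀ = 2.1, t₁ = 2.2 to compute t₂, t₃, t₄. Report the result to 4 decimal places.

f(2.1) = -1.451900, f(2.2) = 2.225600
t₂ = 2.200000 − 2.225600·(2.200000 − 2.100000) / (2.225600 − (-1.451900)) = 2.200000 − (0.222560)/(3.677500) = 2.139481
f(2.139481) = -0.066059
t₃ = 2.139481 − (-0.066059)·(2.139481 − 2.200000) / (-0.066059 − 2.225600) = 2.139481 − (0.003998)/(-2.291659) = 2.141225
f(2.141225) = -0.002871
t₄ = 2.141225 − (-0.002871)·(2.141225 − 2.139481) / (-0.002871 − (-0.066059)) = 2.141225 − (-0.000005)/(0.063187) = 2.141304

2.1395, 2.1412, 2.1413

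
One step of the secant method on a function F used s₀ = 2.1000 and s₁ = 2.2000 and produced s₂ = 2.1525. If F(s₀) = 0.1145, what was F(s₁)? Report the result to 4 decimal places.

The secant line through (2.1000, 0.1145) and (2.2000, F(s₁)) crosses zero at s₂ = 2.1525.
So (2.1000, 0.1145), (2.2000, F(s₁)), (2.1525, 0) are collinear:
F(s₁) = 0.1145 · (2.2000 − 2.1525) / (2.1000 − 2.1525) = 0.1145 · (0.047500)/(-0.052500) = -0.103595

-0.1036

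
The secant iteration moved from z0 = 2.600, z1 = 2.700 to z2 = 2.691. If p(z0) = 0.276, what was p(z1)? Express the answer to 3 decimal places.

-0.027

The secant line through (2.600, 0.276) and (2.700, p(z1)) crosses zero at z2 = 2.691.
So (2.600, 0.276), (2.700, p(z1)), (2.691, 0) are collinear:
p(z1) = 0.276 · (2.700 − 2.691) / (2.600 − 2.691) = 0.276 · (0.00900)/(-0.09100) = -0.02730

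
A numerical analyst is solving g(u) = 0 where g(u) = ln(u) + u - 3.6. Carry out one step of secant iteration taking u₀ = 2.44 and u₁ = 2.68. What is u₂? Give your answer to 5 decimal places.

2.63268

g(2.44) = -0.2680020, g(2.68) = 0.0658168
u₂ = 2.6800000 − 0.0658168·(2.6800000 − 2.4400000) / (0.0658168 − (-0.2680020)) = 2.6800000 − (0.0157960)/(0.3338188) = 2.6326808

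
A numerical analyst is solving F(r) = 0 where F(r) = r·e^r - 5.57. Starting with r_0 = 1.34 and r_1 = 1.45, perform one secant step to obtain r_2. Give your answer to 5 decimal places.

F(1.34) = -0.4524817, F(1.45) = 0.6115160
r_2 = 1.4500000 − 0.6115160·(1.4500000 − 1.3400000) / (0.6115160 − (-0.4524817)) = 1.4500000 − (0.0672668)/(1.0639977) = 1.3867792

1.38678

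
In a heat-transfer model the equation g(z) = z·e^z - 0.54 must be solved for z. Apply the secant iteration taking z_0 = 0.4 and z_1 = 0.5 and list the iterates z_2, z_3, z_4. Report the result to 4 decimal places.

0.3751, 0.3725, 0.3722

g(0.4) = 0.056730, g(0.5) = 0.284361
z_2 = 0.500000 − 0.284361·(0.500000 − 0.400000) / (0.284361 − 0.056730) = 0.500000 − (0.028436)/(0.227631) = 0.375078
g(0.375078) = 0.005778
z_3 = 0.375078 − 0.005778·(0.375078 − 0.500000) / (0.005778 − 0.284361) = 0.375078 − (-0.000722)/(-0.278583) = 0.372487
g(0.372487) = 0.000605
z_4 = 0.372487 − 0.000605·(0.372487 − 0.375078) / (0.000605 − 0.005778) = 0.372487 − (-0.000002)/(-0.005173) = 0.372184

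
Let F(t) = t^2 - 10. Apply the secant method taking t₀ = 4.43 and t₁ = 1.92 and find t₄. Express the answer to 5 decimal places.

F(4.43) = 9.6249000, F(1.92) = -6.3136000
t₂ = 1.9200000 − (-6.3136000)·(1.9200000 − 4.4300000) / (-6.3136000 − 9.6249000) = 1.9200000 − (15.8471360)/(-15.9385000) = 2.9142677
F(2.9142677) = -1.5070437
t₃ = 2.9142677 − (-1.5070437)·(2.9142677 − 1.9200000) / (-1.5070437 − (-6.3136000)) = 2.9142677 − (-1.4984049)/(4.8065563) = 3.2260096
F(3.2260096) = 0.4071379
t₄ = 3.2260096 − 0.4071379·(3.2260096 − 2.9142677) / (0.4071379 − (-1.5070437)) = 3.2260096 − (0.1269219)/(1.9141816) = 3.1597035

3.15970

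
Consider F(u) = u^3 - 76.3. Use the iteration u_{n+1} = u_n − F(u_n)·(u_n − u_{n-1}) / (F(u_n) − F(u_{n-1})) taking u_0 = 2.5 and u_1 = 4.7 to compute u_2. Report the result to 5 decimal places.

4.01347

F(2.5) = -60.6750000, F(4.7) = 27.5230000
u_2 = 4.7000000 − 27.5230000·(4.7000000 − 2.5000000) / (27.5230000 − (-60.6750000)) = 4.7000000 − (60.5506000)/(88.1980000) = 4.0134697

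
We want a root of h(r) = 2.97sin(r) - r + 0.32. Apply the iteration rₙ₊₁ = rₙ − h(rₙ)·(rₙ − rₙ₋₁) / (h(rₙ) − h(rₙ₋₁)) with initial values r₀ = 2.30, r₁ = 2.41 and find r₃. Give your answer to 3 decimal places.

2.377

h(2.30) = 0.23474, h(2.41) = -0.10587
r₂ = 2.41000 − (-0.10587)·(2.41000 − 2.30000) / (-0.10587 − 0.23474) = 2.41000 − (-0.01165)/(-0.34062) = 2.37581
h(2.37581) = 0.00271
r₃ = 2.37581 − 0.00271·(2.37581 − 2.41000) / (0.00271 − (-0.10587)) = 2.37581 − (-0.00009)/(0.10858) = 2.37666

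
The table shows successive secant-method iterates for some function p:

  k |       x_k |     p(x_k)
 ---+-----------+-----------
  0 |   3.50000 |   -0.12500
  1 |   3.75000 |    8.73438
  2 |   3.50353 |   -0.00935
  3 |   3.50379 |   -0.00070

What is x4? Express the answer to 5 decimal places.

3.50381

x4 = 3.50379 − (-0.00070)·(3.50379 − 3.50353) / (-0.00070 − (-0.00935))
   = 3.50379 − (-0.0000002)/(0.0086500) = 3.5038110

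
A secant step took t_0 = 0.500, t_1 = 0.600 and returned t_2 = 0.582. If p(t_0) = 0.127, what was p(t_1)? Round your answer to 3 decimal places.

The secant line through (0.500, 0.127) and (0.600, p(t_1)) crosses zero at t_2 = 0.582.
So (0.500, 0.127), (0.600, p(t_1)), (0.582, 0) are collinear:
p(t_1) = 0.127 · (0.600 − 0.582) / (0.500 − 0.582) = 0.127 · (0.01800)/(-0.08200) = -0.02788

-0.028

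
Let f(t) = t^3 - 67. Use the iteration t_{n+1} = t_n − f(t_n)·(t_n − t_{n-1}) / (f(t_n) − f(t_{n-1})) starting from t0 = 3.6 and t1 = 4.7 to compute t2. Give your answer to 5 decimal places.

3.99146

f(3.6) = -20.3440000, f(4.7) = 36.8230000
t2 = 4.7000000 − 36.8230000·(4.7000000 − 3.6000000) / (36.8230000 − (-20.3440000)) = 4.7000000 − (40.5053000)/(57.1670000) = 3.9914566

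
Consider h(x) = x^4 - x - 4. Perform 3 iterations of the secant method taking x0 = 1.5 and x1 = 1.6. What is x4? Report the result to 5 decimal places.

h(1.5) = -0.4375000, h(1.6) = 0.9536000
x2 = 1.6000000 − 0.9536000·(1.6000000 − 1.5000000) / (0.9536000 − (-0.4375000)) = 1.6000000 − (0.0953600)/(1.3911000) = 1.5314499
h(1.5314499) = -0.0308354
x3 = 1.5314499 − (-0.0308354)·(1.5314499 − 1.6000000) / (-0.0308354 − 0.9536000) = 1.5314499 − (0.0021138)/(-0.9844354) = 1.5335971
h(1.5335971) = -0.0020688
x4 = 1.5335971 − (-0.0020688)·(1.5335971 − 1.5314499) / (-0.0020688 − (-0.0308354)) = 1.5335971 − (-0.0000044)/(0.0287666) = 1.5337515

1.53375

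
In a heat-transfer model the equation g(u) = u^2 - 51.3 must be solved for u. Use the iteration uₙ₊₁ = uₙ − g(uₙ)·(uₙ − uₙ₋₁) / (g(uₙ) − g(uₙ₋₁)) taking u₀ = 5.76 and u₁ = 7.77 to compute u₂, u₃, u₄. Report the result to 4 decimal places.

g(5.76) = -18.122400, g(7.77) = 9.072900
u₂ = 7.770000 − 9.072900·(7.770000 − 5.760000) / (9.072900 − (-18.122400)) = 7.770000 − (18.236529)/(27.195300) = 7.099424
g(7.099424) = -0.898186
u₃ = 7.099424 − (-0.898186)·(7.099424 − 7.770000) / (-0.898186 − 9.072900) = 7.099424 − (0.602302)/(-9.971086) = 7.159828
g(7.159828) = -0.036857
u₄ = 7.159828 − (-0.036857)·(7.159828 − 7.099424) / (-0.036857 − (-0.898186)) = 7.159828 − (-0.002226)/(0.861329) = 7.162413

7.0994, 7.1598, 7.1624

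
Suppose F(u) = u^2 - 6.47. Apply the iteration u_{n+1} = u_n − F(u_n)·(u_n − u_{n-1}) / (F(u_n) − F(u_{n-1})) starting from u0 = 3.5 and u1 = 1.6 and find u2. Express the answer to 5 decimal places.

2.36667

F(3.5) = 5.7800000, F(1.6) = -3.9100000
u2 = 1.6000000 − (-3.9100000)·(1.6000000 − 3.5000000) / (-3.9100000 − 5.7800000) = 1.6000000 − (7.4290000)/(-9.6900000) = 2.3666667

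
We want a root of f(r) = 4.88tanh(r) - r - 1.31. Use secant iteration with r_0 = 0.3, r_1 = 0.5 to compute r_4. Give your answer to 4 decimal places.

f(0.3) = -0.188394, f(0.5) = 0.445132
r_2 = 0.500000 − 0.445132·(0.500000 − 0.300000) / (0.445132 − (-0.188394)) = 0.500000 − (0.089026)/(0.633526) = 0.359475
f(0.359475) = 0.012912
r_3 = 0.359475 − 0.012912·(0.359475 − 0.500000) / (0.012912 − 0.445132) = 0.359475 − (-0.001814)/(-0.432220) = 0.355277
f(0.355277) = -0.000967
r_4 = 0.355277 − (-0.000967)·(0.355277 − 0.359475) / (-0.000967 − 0.012912) = 0.355277 − (0.000004)/(-0.013879) = 0.355569

0.3556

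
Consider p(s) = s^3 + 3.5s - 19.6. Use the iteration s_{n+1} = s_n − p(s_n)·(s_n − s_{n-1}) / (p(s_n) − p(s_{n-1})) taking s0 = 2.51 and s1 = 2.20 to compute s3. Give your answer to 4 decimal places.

2.2679

p(2.51) = 4.998251, p(2.20) = -1.252000
s2 = 2.200000 − (-1.252000)·(2.200000 − 2.510000) / (-1.252000 − 4.998251) = 2.200000 − (0.388120)/(-6.250251) = 2.262097
p(2.262097) = -0.107328
s3 = 2.262097 − (-0.107328)·(2.262097 − 2.200000) / (-0.107328 − (-1.252000)) = 2.262097 − (-0.006665)/(1.144672) = 2.267919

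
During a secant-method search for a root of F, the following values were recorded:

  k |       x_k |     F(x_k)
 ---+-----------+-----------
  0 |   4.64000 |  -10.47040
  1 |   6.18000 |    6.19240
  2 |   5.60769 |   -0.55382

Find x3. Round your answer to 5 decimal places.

x3 = 5.60769 − (-0.55382)·(5.60769 − 6.18000) / (-0.55382 − 6.19240)
   = 5.60769 − (0.3169567)/(-6.7462200) = 5.6546729

5.65467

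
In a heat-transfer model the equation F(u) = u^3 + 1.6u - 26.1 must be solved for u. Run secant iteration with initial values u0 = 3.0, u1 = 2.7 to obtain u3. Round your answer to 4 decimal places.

F(3.0) = 5.700000, F(2.7) = -2.097000
u2 = 2.700000 − (-2.097000)·(2.700000 − 3.000000) / (-2.097000 − 5.700000) = 2.700000 − (0.629100)/(-7.797000) = 2.780685
F(2.780685) = -0.150069
u3 = 2.780685 − (-0.150069)·(2.780685 − 2.700000) / (-0.150069 − (-2.097000)) = 2.780685 − (-0.012108)/(1.946931) = 2.786904

2.7869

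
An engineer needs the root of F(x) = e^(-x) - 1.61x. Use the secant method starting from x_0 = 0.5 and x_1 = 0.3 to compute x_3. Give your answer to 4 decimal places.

0.4116

F(0.5) = -0.198469, F(0.3) = 0.257818
x_2 = 0.300000 − 0.257818·(0.300000 − 0.500000) / (0.257818 − (-0.198469)) = 0.300000 − (-0.051564)/(0.456288) = 0.413007
F(0.413007) = -0.003283
x_3 = 0.413007 − (-0.003283)·(0.413007 − 0.300000) / (-0.003283 − 0.257818) = 0.413007 − (-0.000371)/(-0.261102) = 0.411586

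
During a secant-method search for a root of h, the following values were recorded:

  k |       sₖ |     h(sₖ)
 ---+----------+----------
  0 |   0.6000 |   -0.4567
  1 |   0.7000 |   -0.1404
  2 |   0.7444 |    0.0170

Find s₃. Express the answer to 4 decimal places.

0.7396

s₃ = 0.7444 − 0.0170·(0.7444 − 0.7000) / (0.0170 − (-0.1404))
   = 0.7444 − (0.000755)/(0.157400) = 0.739605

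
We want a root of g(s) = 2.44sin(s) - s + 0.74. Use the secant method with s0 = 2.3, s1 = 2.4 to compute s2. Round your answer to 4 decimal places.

2.3956

g(2.3) = 0.259521, g(2.4) = -0.011870
s2 = 2.400000 − (-0.011870)·(2.400000 − 2.300000) / (-0.011870 − 0.259521) = 2.400000 − (-0.001187)/(-0.271391) = 2.395626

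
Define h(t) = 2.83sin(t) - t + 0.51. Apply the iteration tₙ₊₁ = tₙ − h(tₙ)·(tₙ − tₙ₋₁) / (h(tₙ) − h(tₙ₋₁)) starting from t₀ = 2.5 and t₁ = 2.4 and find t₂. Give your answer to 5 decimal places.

2.40678

h(2.5) = -0.2963238, h(2.4) = 0.0215608
t₂ = 2.4000000 − 0.0215608·(2.4000000 − 2.5000000) / (0.0215608 − (-0.2963238)) = 2.4000000 − (-0.0021561)/(0.3178846) = 2.4067826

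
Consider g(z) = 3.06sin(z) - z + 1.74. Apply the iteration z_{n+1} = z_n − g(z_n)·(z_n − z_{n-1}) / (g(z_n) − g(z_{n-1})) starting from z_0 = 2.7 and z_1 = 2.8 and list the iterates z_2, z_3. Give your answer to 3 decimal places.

2.791, 2.791

g(2.7) = 0.34778, g(2.8) = -0.03494
z_2 = 2.80000 − (-0.03494)·(2.80000 − 2.70000) / (-0.03494 − 0.34778) = 2.80000 − (-0.00349)/(-0.38272) = 2.79087
g(2.79087) = 0.00047
z_3 = 2.79087 − 0.00047·(2.79087 − 2.80000) / (0.00047 − (-0.03494)) = 2.79087 − (0.00000)/(0.03540) = 2.79099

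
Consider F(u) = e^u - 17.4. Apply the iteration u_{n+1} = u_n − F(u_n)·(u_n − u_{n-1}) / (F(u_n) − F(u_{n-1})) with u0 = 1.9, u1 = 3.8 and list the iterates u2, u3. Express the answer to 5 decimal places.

2.43549, 2.68062

F(1.9) = -10.7141056, F(3.8) = 27.3011845
u2 = 3.8000000 − 27.3011845·(3.8000000 − 1.9000000) / (27.3011845 − (-10.7141056)) = 3.8000000 − (51.8722505)/(38.0152901) = 2.4354898
F(2.4354898) = -5.9785883
u3 = 2.4354898 − (-5.9785883)·(2.4354898 − 3.8000000) / (-5.9785883 − 27.3011845) = 2.4354898 − (8.1578446)/(-33.2797728) = 2.6806190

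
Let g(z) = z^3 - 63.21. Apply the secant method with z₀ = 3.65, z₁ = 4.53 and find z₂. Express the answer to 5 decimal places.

3.93947

g(3.65) = -14.5828750, g(4.53) = 29.7496770
z₂ = 4.5300000 − 29.7496770·(4.5300000 − 3.6500000) / (29.7496770 − (-14.5828750)) = 4.5300000 − (26.1797158)/(44.3325520) = 3.9394697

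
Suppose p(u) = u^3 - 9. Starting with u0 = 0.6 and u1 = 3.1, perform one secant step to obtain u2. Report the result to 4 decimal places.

p(0.6) = -8.784000, p(3.1) = 20.791000
u2 = 3.100000 − 20.791000·(3.100000 − 0.600000) / (20.791000 − (-8.784000)) = 3.100000 − (51.977500)/(29.575000) = 1.342519

1.3425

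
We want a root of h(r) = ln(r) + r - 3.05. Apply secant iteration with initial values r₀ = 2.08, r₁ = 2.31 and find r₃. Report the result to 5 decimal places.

2.24243

h(2.08) = -0.2376321, h(2.31) = 0.0972475
r₂ = 2.3100000 − 0.0972475·(2.3100000 − 2.0800000) / (0.0972475 − (-0.2376321)) = 2.3100000 − (0.0223669)/(0.3348796) = 2.2432090
h(2.2432090) = 0.0011165
r₃ = 2.2432090 − 0.0011165·(2.2432090 − 2.3100000) / (0.0011165 − 0.0972475) = 2.2432090 − (-0.0000746)/(-0.0961310) = 2.2424333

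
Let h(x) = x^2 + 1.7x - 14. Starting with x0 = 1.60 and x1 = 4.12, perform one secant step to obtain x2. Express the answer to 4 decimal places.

h(1.60) = -8.720000, h(4.12) = 9.978400
x2 = 4.120000 − 9.978400·(4.120000 − 1.600000) / (9.978400 − (-8.720000)) = 4.120000 − (25.145568)/(18.698400) = 2.775202

2.7752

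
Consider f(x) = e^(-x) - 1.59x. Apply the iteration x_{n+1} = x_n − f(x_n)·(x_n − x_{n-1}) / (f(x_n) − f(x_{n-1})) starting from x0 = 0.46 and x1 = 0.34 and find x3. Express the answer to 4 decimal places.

0.4152

f(0.46) = -0.100116, f(0.34) = 0.171170
x2 = 0.340000 − 0.171170·(0.340000 − 0.460000) / (0.171170 − (-0.100116)) = 0.340000 − (-0.020540)/(0.271287) = 0.415715
f(0.415715) = -0.001118
x3 = 0.415715 − (-0.001118)·(0.415715 − 0.340000) / (-0.001118 − 0.171170) = 0.415715 − (-0.000085)/(-0.172289) = 0.415223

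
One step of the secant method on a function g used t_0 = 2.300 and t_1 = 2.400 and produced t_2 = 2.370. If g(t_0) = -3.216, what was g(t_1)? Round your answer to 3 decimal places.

The secant line through (2.300, -3.216) and (2.400, g(t_1)) crosses zero at t_2 = 2.370.
So (2.300, -3.216), (2.400, g(t_1)), (2.370, 0) are collinear:
g(t_1) = -3.216 · (2.400 − 2.370) / (2.300 − 2.370) = -3.216 · (0.03000)/(-0.07000) = 1.37829

1.378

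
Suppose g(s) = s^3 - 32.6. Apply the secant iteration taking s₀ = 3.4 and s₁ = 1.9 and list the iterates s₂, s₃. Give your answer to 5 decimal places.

g(3.4) = 6.7040000, g(1.9) = -25.7410000
s₂ = 1.9000000 − (-25.7410000)·(1.9000000 − 3.4000000) / (-25.7410000 − 6.7040000) = 1.9000000 − (38.6115000)/(-32.4450000) = 3.0900601
g(3.0900601) = -3.0946494
s₃ = 3.0900601 − (-3.0946494)·(3.0900601 − 1.9000000) / (-3.0946494 − (-25.7410000)) = 3.0900601 − (-3.6828188)/(22.6463506) = 3.2526832

3.09006, 3.25268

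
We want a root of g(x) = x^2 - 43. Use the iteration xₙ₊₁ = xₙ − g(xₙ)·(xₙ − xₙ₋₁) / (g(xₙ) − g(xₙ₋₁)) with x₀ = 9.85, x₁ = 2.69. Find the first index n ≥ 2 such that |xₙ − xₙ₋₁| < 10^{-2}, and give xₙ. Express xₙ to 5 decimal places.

g(9.85) = 54.0225000, g(2.69) = -35.7639000
x₂ = 2.6900000 − (-35.7639000)·(-7.1600000)/(-89.7864000) = 5.5419856;  |Δ| = 2.8519856
g(5.5419856) = -12.2863951
x₃ = 5.5419856 − (-12.2863951)·(2.8519856)/(23.4775049) = 7.0345047;  |Δ| = 1.4925190
g(7.0345047) = 6.4842558
x₄ = 7.0345047 − 6.4842558·(1.4925190)/(18.7706509) = 6.5189192;  |Δ| = 0.5155855
g(6.5189192) = -0.5036927
x₅ = 6.5189192 − (-0.5036927)·(-0.5155855)/(-6.9879486) = 6.5560827;  |Δ| = 0.0371635
g(6.5560827) = -0.0177798
x₆ = 6.5560827 − (-0.0177798)·(0.0371635)/(0.4859129) = 6.5574425;  |Δ| = 0.0013598
|x₆ − x₅| = 0.0013598 < 10^{-2}

n = 6, xₙ = 6.55744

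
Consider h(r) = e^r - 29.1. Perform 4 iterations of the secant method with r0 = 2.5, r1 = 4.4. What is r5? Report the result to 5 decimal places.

h(2.5) = -16.9175060, h(4.4) = 52.3508687
r2 = 4.4000000 − 52.3508687·(4.4000000 − 2.5000000) / (52.3508687 − (-16.9175060)) = 4.4000000 − (99.4666505)/(69.2683747) = 2.9640395
h(2.9640395) = -9.7239166
r3 = 2.9640395 − (-9.7239166)·(2.9640395 − 4.4000000) / (-9.7239166 − 52.3508687) = 2.9640395 − (13.9631602)/(-62.0747852) = 3.1889804
h(3.1889804) = -4.8363238
r4 = 3.1889804 − (-4.8363238)·(3.1889804 − 2.9640395) / (-4.8363238 − (-9.7239166)) = 3.1889804 − (-1.0878872)/(4.8875928) = 3.4115618
h(3.4115618) = 1.2125499
r5 = 3.4115618 − 1.2125499·(3.4115618 − 3.1889804) / (1.2125499 − (-4.8363238)) = 3.4115618 − (0.2698910)/(6.0488736) = 3.3669434

3.36694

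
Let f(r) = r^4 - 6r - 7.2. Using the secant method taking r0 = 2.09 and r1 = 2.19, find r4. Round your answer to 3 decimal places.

2.111

f(2.09) = -0.65970, f(2.19) = 2.66258
r2 = 2.19000 − 2.66258·(2.19000 − 2.09000) / (2.66258 − (-0.65970)) = 2.19000 − (0.26626)/(3.32228) = 2.10986
f(2.10986) = -0.04332
r3 = 2.10986 − (-0.04332)·(2.10986 − 2.19000) / (-0.04332 − 2.66258) = 2.10986 − (0.00347)/(-2.70590) = 2.11114
f(2.11114) = -0.00277
r4 = 2.11114 − (-0.00277)·(2.11114 − 2.10986) / (-0.00277 − (-0.04332)) = 2.11114 − (0.00000)/(0.04055) = 2.11123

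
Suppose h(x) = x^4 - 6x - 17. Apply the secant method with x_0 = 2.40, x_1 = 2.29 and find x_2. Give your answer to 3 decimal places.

h(2.40) = 1.77760, h(2.29) = -3.23942
x_2 = 2.29000 − (-3.23942)·(2.29000 − 2.40000) / (-3.23942 − 1.77760) = 2.29000 − (0.35634)/(-5.01702) = 2.36103

2.361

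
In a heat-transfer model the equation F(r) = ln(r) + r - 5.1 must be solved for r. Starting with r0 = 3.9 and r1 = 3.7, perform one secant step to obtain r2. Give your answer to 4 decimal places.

F(3.9) = 0.160977, F(3.7) = -0.091667
r2 = 3.700000 − (-0.091667)·(3.700000 − 3.900000) / (-0.091667 − 0.160977) = 3.700000 − (0.018333)/(-0.252644) = 3.772566

3.7726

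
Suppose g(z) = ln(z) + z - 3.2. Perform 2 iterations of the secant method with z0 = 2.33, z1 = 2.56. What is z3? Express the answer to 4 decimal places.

2.3469

g(2.33) = -0.024132, g(2.56) = 0.300007
z2 = 2.560000 − 0.300007·(2.560000 − 2.330000) / (0.300007 − (-0.024132)) = 2.560000 − (0.069002)/(0.324139) = 2.347123
g(2.347123) = 0.000314
z3 = 2.347123 − 0.000314·(2.347123 − 2.560000) / (0.000314 − 0.300007) = 2.347123 − (-0.000067)/(-0.299694) = 2.346900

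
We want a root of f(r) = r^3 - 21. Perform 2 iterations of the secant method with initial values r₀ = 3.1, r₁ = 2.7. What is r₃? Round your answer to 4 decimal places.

2.7591

f(3.1) = 8.791000, f(2.7) = -1.317000
r₂ = 2.700000 − (-1.317000)·(2.700000 − 3.100000) / (-1.317000 − 8.791000) = 2.700000 − (0.526800)/(-10.108000) = 2.752117
f(2.752117) = -0.155056
r₃ = 2.752117 − (-0.155056)·(2.752117 − 2.700000) / (-0.155056 − (-1.317000)) = 2.752117 − (-0.008081)/(1.161944) = 2.759072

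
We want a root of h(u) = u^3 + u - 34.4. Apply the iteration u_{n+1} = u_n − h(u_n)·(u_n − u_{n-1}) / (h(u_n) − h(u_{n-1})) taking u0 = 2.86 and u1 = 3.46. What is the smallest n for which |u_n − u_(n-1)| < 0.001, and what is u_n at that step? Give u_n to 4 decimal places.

h(2.86) = -8.146344, h(3.46) = 10.481736
u2 = 3.460000 − 10.481736·(0.600000)/(18.628080) = 3.122389;  |Δ| = 0.337611
h(3.122389) = -0.836458
u3 = 3.122389 − (-0.836458)·(-0.337611)/(-11.318194) = 3.147340;  |Δ| = 0.024951
h(3.147340) = -0.075903
u4 = 3.147340 − (-0.075903)·(0.024951)/(0.760555) = 3.149830;  |Δ| = 0.002490
h(3.149830) = 0.000644
u5 = 3.149830 − 0.000644·(0.002490)/(0.076546) = 3.149809;  |Δ| = 0.000021
|u5 − u4| = 0.000021 < 0.001

n = 5, u_n = 3.1498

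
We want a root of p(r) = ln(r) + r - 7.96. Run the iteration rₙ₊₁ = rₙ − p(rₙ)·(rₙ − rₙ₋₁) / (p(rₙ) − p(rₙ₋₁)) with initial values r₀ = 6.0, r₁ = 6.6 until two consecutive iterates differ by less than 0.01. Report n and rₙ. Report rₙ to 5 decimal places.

p(6.0) = -0.1682405, p(6.6) = 0.5270696
r₂ = 6.6000000 − 0.5270696·(0.6000000)/(0.6953102) = 6.1451788;  |Δ| = 0.4548212
p(6.1451788) = 0.0008467
r₃ = 6.1451788 − 0.0008467·(-0.4548212)/(-0.5262230) = 6.1444470;  |Δ| = 0.0007318
|r₃ − r₂| = 0.0007318 < 0.01

n = 3, rₙ = 6.14445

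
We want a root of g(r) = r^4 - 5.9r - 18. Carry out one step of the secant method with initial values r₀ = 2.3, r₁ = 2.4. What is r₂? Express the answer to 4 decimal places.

g(2.3) = -3.585900, g(2.4) = 1.017600
r₂ = 2.400000 − 1.017600·(2.400000 − 2.300000) / (1.017600 − (-3.585900)) = 2.400000 − (0.101760)/(4.603500) = 2.377895

2.3779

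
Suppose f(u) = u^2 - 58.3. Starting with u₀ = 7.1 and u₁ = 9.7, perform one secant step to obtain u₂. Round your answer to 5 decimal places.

7.56964

f(7.1) = -7.8900000, f(9.7) = 35.7900000
u₂ = 9.7000000 − 35.7900000·(9.7000000 − 7.1000000) / (35.7900000 − (-7.8900000)) = 9.7000000 − (93.0540000)/(43.6800000) = 7.5696429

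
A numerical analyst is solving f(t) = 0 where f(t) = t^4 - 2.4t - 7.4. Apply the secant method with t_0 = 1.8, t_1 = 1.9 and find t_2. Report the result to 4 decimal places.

1.8533

f(1.8) = -1.222400, f(1.9) = 1.072100
t_2 = 1.900000 − 1.072100·(1.900000 − 1.800000) / (1.072100 − (-1.222400)) = 1.900000 − (0.107210)/(2.294500) = 1.853275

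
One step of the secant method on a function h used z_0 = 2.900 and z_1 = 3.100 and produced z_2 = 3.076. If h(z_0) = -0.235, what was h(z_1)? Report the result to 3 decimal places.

The secant line through (2.900, -0.235) and (3.100, h(z_1)) crosses zero at z_2 = 3.076.
So (2.900, -0.235), (3.100, h(z_1)), (3.076, 0) are collinear:
h(z_1) = -0.235 · (3.100 − 3.076) / (2.900 − 3.076) = -0.235 · (0.02400)/(-0.17600) = 0.03205

0.032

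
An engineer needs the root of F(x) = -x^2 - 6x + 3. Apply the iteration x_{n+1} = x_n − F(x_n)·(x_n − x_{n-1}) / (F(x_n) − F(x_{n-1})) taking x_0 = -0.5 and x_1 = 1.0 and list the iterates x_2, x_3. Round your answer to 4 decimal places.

F(-0.5) = 5.750000, F(1.0) = -4.000000
x_2 = 1.000000 − (-4.000000)·(1.000000 − (-0.500000)) / (-4.000000 − 5.750000) = 1.000000 − (-6.000000)/(-9.750000) = 0.384615
F(0.384615) = 0.544379
x_3 = 0.384615 − 0.544379·(0.384615 − 1.000000) / (0.544379 − (-4.000000)) = 0.384615 − (-0.335002)/(4.544379) = 0.458333

0.3846, 0.4583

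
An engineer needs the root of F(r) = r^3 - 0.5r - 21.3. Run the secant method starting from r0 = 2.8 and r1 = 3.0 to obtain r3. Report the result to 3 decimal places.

F(2.8) = -0.74800, F(3.0) = 4.20000
r2 = 3.00000 − 4.20000·(3.00000 − 2.80000) / (4.20000 − (-0.74800)) = 3.00000 − (0.84000)/(4.94800) = 2.83023
F(2.83023) = -0.04430
r3 = 2.83023 − (-0.04430)·(2.83023 − 3.00000) / (-0.04430 − 4.20000) = 2.83023 − (0.00752)/(-4.24430) = 2.83201

2.832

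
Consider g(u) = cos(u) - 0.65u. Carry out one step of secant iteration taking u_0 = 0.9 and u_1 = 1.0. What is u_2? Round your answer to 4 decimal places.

g(0.9) = 0.036610, g(1.0) = -0.109698
u_2 = 1.000000 − (-0.109698)·(1.000000 − 0.900000) / (-0.109698 − 0.036610) = 1.000000 − (-0.010970)/(-0.146308) = 0.925023

0.9250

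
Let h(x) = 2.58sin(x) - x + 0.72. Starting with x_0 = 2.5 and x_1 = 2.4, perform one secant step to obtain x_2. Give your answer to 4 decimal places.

h(2.5) = -0.235942, h(2.4) = 0.062695
x_2 = 2.400000 − 0.062695·(2.400000 − 2.500000) / (0.062695 − (-0.235942)) = 2.400000 − (-0.006270)/(0.298637) = 2.420994

2.4210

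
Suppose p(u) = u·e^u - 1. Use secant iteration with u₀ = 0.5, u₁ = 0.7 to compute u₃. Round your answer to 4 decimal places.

0.5664

p(0.5) = -0.175639, p(0.7) = 0.409627
u₂ = 0.700000 − 0.409627·(0.700000 − 0.500000) / (0.409627 − (-0.175639)) = 0.700000 − (0.081925)/(0.585266) = 0.560020
p(0.560020) = -0.019568
u₃ = 0.560020 − (-0.019568)·(0.560020 − 0.700000) / (-0.019568 − 0.409627) = 0.560020 − (0.002739)/(-0.429195) = 0.566402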